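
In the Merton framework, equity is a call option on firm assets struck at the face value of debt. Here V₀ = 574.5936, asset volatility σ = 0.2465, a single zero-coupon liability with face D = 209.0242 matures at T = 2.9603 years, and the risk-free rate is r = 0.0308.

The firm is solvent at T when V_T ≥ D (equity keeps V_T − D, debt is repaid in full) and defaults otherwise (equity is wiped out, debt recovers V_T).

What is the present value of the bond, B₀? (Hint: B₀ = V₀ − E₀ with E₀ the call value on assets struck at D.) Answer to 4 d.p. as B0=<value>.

B0=190.6068

d₁ = [ln(V₀/D) + (r + σ²/2)T] / (σ√T)
   = [ln(574.5936/209.0242) + (0.0308 + 0.5·0.2465²)·2.9603] / (0.2465·√2.9603)
   = [1.011213 + 0.181114] / 0.424116 = 2.811323
d₂ = d₁ − σ√T = 2.811323 − 0.424116 = 2.387207
N(d₁) = 0.997533,  N(d₂) = 0.991512,  e^(−rT) = 0.912856
E₀ = V₀·N(d₁) − D·e^(−rT)·N(d₂)
   = 574.5936·0.997533 − 209.0242·0.912856·0.991512 = 383.986830
B₀ = V₀ − E₀ = 574.5936 − 383.986830 = 190.606770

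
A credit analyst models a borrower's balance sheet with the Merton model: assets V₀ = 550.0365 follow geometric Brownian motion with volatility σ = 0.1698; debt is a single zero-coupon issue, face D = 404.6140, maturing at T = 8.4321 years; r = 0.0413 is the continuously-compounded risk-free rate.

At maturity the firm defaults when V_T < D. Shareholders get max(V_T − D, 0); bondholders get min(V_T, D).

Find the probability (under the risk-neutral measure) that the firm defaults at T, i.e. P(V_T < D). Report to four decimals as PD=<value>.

d₁ = [ln(V₀/D) + (r + σ²/2)T] / (σ√T)
   = [ln(550.0365/404.6140) + (0.0413 + 0.5·0.1698²)·8.4321] / (0.1698·√8.4321)
   = [0.307051 + 0.469803] / 0.493067 = 1.575556
d₂ = d₁ − σ√T = 1.575556 − 0.493067 = 1.082490
risk-neutral PD = N(−d₂) = N(-1.082490) = 0.139517

PD=0.1395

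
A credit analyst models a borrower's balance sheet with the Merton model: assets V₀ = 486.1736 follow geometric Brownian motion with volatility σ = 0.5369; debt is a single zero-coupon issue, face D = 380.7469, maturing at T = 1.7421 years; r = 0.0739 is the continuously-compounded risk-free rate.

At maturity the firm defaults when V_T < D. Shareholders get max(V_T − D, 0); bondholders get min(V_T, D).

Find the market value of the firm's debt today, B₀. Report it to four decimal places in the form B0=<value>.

d₁ = [ln(V₀/D) + (r + σ²/2)T] / (σ√T)
   = [ln(486.1736/380.7469) + (0.0739 + 0.5·0.5369²)·1.7421] / (0.5369·√1.7421)
   = [0.244431 + 0.379831] / 0.708647 = 0.880922
d₂ = d₁ − σ√T = 0.880922 − 0.708647 = 0.172275
N(d₁) = 0.810820,  N(d₂) = 0.568389,  e^(−rT) = 0.879201
E₀ = V₀·N(d₁) − D·e^(−rT)·N(d₂)
   = 486.1736·0.810820 − 380.7469·0.879201·0.568389 = 203.929097
B₀ = V₀ − E₀ = 486.1736 − 203.929097 = 282.244503

B0=282.2445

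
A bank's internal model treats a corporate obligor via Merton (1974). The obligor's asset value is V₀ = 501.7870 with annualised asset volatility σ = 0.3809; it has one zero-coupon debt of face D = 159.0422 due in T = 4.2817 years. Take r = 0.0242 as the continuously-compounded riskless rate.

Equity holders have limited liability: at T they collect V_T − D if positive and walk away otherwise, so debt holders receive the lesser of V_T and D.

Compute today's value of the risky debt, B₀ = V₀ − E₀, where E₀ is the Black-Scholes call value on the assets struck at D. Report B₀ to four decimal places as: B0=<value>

B0=138.6280

d₁ = [ln(V₀/D) + (r + σ²/2)T] / (σ√T)
   = [ln(501.7870/159.0422) + (0.0242 + 0.5·0.3809²)·4.2817] / (0.3809·√4.2817)
   = [1.149006 + 0.414222] / 0.788169 = 1.983368
d₂ = d₁ − σ√T = 1.983368 − 0.788169 = 1.195199
N(d₁) = 0.976337,  N(d₂) = 0.883995,  e^(−rT) = 0.901570
E₀ = V₀·N(d₁) − D·e^(−rT)·N(d₂)
   = 501.7870·0.976337 − 159.0422·0.901570·0.883995 = 363.159019
B₀ = V₀ − E₀ = 501.7870 − 363.159019 = 138.627981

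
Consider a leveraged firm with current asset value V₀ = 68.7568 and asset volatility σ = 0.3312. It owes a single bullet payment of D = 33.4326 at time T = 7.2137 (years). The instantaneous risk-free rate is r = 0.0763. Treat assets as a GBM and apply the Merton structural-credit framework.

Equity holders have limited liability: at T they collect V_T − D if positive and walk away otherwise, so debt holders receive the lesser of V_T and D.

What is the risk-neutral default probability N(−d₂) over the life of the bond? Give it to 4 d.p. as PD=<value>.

d₁ = [ln(V₀/D) + (r + σ²/2)T] / (σ√T)
   = [ln(68.7568/33.4326) + (0.0763 + 0.5·0.3312²)·7.2137] / (0.3312·√7.2137)
   = [0.721044 + 0.946053] / 0.889548 = 1.874095
d₂ = d₁ − σ√T = 1.874095 − 0.889548 = 0.984547
risk-neutral PD = N(−d₂) = N(-0.984547) = 0.162423

PD=0.1624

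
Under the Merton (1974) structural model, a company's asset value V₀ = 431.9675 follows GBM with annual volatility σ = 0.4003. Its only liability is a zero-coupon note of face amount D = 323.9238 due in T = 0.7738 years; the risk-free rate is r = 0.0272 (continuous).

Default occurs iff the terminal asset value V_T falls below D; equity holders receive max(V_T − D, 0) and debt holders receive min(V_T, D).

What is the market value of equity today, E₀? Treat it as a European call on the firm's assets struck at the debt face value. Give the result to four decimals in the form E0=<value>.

E0=128.3083

d₁ = [ln(V₀/D) + (r + σ²/2)T] / (σ√T)
   = [ln(431.9675/323.9238) + (0.0272 + 0.5·0.4003²)·0.7738] / (0.4003·√0.7738)
   = [0.287842 + 0.083044] / 0.352128 = 1.053273
d₂ = d₁ − σ√T = 1.053273 − 0.352128 = 0.701145
N(d₁) = 0.853892,  N(d₂) = 0.758394,  e^(−rT) = 0.979173
E₀ = V₀·N(d₁) − D·e^(−rT)·N(d₂)
   = 431.9675·0.853892 − 323.9238·0.979173·0.758394 = 128.308286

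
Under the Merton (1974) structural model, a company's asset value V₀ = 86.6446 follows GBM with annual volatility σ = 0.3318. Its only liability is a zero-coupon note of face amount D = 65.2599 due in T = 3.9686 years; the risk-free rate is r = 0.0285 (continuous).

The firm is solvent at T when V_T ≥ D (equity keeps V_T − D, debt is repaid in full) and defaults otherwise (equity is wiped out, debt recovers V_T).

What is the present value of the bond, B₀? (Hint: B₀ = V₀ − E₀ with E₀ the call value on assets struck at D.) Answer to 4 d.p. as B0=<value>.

d₁ = [ln(V₀/D) + (r + σ²/2)T] / (σ√T)
   = [ln(86.6446/65.2599) + (0.0285 + 0.5·0.3318²)·3.9686] / (0.3318·√3.9686)
   = [0.283437 + 0.331559] / 0.660990 = 0.930416
d₂ = d₁ − σ√T = 0.930416 − 0.660990 = 0.269426
N(d₁) = 0.823922,  N(d₂) = 0.606199,  e^(−rT) = 0.893057
E₀ = V₀·N(d₁) − D·e^(−rT)·N(d₂)
   = 86.6446·0.823922 − 65.2599·0.893057·0.606199 = 36.058644
B₀ = V₀ − E₀ = 86.6446 − 36.058644 = 50.585956

B0=50.5860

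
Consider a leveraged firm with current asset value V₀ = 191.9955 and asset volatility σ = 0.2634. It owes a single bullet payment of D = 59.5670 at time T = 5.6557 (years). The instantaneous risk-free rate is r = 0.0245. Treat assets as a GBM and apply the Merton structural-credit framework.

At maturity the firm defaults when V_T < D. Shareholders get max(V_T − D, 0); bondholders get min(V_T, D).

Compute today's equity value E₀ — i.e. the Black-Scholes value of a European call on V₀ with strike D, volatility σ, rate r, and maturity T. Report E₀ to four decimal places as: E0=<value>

E0=140.5362

d₁ = [ln(V₀/D) + (r + σ²/2)T] / (σ√T)
   = [ln(191.9955/59.5670) + (0.0245 + 0.5·0.2634²)·5.6557] / (0.2634·√5.6557)
   = [1.170370 + 0.334760] / 0.626410 = 2.402786
d₂ = d₁ − σ√T = 2.402786 − 0.626410 = 1.776375
N(d₁) = 0.991865,  N(d₂) = 0.962164,  e^(−rT) = 0.870607
E₀ = V₀·N(d₁) − D·e^(−rT)·N(d₂)
   = 191.9955·0.991865 − 59.5670·0.870607·0.962164 = 140.536233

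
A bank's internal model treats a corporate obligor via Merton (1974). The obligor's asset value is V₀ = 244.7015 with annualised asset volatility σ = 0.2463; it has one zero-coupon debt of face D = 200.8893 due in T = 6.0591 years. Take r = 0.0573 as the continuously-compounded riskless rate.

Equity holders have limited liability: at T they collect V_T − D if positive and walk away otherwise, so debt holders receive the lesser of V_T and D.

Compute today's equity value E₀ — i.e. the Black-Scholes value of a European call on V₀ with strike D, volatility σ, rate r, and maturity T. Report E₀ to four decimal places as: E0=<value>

E0=113.8118

d₁ = [ln(V₀/D) + (r + σ²/2)T] / (σ√T)
   = [ln(244.7015/200.8893) + (0.0573 + 0.5·0.2463²)·6.0591] / (0.2463·√6.0591)
   = [0.197285 + 0.530970] / 0.606273 = 1.201199
d₂ = d₁ − σ√T = 1.201199 − 0.606273 = 0.594926
N(d₁) = 0.885163,  N(d₂) = 0.724054,  e^(−rT) = 0.706674
E₀ = V₀·N(d₁) − D·e^(−rT)·N(d₂)
   = 244.7015·0.885163 − 200.8893·0.706674·0.724054 = 113.811801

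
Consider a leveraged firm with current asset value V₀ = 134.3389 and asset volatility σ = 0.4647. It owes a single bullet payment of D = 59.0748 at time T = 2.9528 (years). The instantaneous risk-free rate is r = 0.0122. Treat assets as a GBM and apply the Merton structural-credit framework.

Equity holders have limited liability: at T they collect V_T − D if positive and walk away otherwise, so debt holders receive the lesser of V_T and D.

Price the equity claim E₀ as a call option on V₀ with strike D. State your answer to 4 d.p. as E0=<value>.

d₁ = [ln(V₀/D) + (r + σ²/2)T] / (σ√T)
   = [ln(134.3389/59.0748) + (0.0122 + 0.5·0.4647²)·2.9528] / (0.4647·√2.9528)
   = [0.821561 + 0.354847] / 0.798527 = 1.473223
d₂ = d₁ − σ√T = 1.473223 − 0.798527 = 0.674695
N(d₁) = 0.929654,  N(d₂) = 0.750065,  e^(−rT) = 0.964617
E₀ = V₀·N(d₁) − D·e^(−rT)·N(d₂)
   = 134.3389·0.929654 − 59.0748·0.964617·0.750065 = 82.146620

E0=82.1466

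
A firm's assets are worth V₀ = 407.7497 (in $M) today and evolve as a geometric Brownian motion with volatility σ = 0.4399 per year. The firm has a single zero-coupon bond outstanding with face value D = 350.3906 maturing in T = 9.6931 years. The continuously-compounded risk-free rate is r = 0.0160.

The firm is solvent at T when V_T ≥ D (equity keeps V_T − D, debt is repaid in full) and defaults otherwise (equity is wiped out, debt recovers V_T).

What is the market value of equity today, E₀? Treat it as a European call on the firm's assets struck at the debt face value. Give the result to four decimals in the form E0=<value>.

d₁ = [ln(V₀/D) + (r + σ²/2)T] / (σ√T)
   = [ln(407.7497/350.3906) + (0.0160 + 0.5·0.4399²)·9.6931] / (0.4399·√9.6931)
   = [0.151605 + 1.092955] / 1.369573 = 0.908721
d₂ = d₁ − σ√T = 0.908721 − 1.369573 = -0.460852
N(d₁) = 0.818251,  N(d₂) = 0.322452,  e^(−rT) = 0.856338
E₀ = V₀·N(d₁) − D·e^(−rT)·N(d₂)
   = 407.7497·0.818251 − 350.3906·0.856338·0.322452 = 236.888971

E0=236.8890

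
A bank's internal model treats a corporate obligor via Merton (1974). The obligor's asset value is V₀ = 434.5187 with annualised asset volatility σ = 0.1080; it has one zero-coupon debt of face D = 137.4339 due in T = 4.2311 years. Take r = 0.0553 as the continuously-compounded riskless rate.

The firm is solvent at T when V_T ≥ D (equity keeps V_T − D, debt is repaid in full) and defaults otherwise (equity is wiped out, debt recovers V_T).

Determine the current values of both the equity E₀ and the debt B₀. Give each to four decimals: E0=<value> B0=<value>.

E0=325.7566 B0=108.7621

d₁ = [ln(V₀/D) + (r + σ²/2)T] / (σ√T)
   = [ln(434.5187/137.4339) + (0.0553 + 0.5·0.1080²)·4.2311] / (0.1080·√4.2311)
   = [1.151096 + 0.258656] / 0.222152 = 6.345885
d₂ = d₁ − σ√T = 6.345885 − 0.222152 = 6.123732
N(d₁) = 1.000000,  N(d₂) = 1.000000,  e^(−rT) = 0.791378
E₀ = V₀·N(d₁) − D·e^(−rT)·N(d₂)
   = 434.5187·1.000000 − 137.4339·0.791378·1.000000 = 325.756566
B₀ = V₀ − E₀ = 434.5187 − 325.756566 = 108.762134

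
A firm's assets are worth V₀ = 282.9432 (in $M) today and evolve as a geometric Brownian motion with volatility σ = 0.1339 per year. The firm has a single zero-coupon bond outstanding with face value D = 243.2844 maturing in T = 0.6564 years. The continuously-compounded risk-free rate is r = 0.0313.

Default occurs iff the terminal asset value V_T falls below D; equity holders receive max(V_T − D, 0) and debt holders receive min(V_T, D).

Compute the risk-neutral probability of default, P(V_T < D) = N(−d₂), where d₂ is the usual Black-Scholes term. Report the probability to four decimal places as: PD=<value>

d₁ = [ln(V₀/D) + (r + σ²/2)T] / (σ√T)
   = [ln(282.9432/243.2844) + (0.0313 + 0.5·0.1339²)·0.6564] / (0.1339·√0.6564)
   = [0.151015 + 0.026430] / 0.108484 = 1.635680
d₂ = d₁ − σ√T = 1.635680 − 0.108484 = 1.527196
risk-neutral PD = N(−d₂) = N(-1.527196) = 0.063356

PD=0.0634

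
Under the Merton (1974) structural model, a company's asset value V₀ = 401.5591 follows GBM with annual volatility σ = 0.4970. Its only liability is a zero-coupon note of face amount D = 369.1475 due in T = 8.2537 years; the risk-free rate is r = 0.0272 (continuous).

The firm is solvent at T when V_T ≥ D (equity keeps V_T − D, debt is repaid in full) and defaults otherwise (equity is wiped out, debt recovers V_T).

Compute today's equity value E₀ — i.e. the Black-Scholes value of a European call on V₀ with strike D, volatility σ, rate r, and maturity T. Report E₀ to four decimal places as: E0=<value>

E0=239.5931

d₁ = [ln(V₀/D) + (r + σ²/2)T] / (σ√T)
   = [ln(401.5591/369.1475) + (0.0272 + 0.5·0.4970²)·8.2537] / (0.4970·√8.2537)
   = [0.084158 + 1.243870] / 1.427844 = 0.930093
d₂ = d₁ − σ√T = 0.930093 − 1.427844 = -0.497751
N(d₁) = 0.823839,  N(d₂) = 0.309330,  e^(−rT) = 0.798915
E₀ = V₀·N(d₁) − D·e^(−rT)·N(d₂)
   = 401.5591·0.823839 − 369.1475·0.798915·0.309330 = 239.593084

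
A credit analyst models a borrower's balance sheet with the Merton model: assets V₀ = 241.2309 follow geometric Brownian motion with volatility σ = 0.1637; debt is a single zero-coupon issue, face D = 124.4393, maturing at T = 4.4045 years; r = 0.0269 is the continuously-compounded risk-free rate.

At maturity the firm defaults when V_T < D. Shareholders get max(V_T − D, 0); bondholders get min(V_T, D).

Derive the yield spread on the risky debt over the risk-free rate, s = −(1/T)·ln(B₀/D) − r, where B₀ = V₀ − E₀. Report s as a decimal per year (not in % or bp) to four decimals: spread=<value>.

spread=0.0005

d₁ = [ln(V₀/D) + (r + σ²/2)T] / (σ√T)
   = [ln(241.2309/124.4393) + (0.0269 + 0.5·0.1637²)·4.4045] / (0.1637·√4.4045)
   = [0.661937 + 0.177496] / 0.343556 = 2.443368
d₂ = d₁ − σ√T = 2.443368 − 0.343556 = 2.099813
N(d₁) = 0.992725,  N(d₂) = 0.982127,  e^(−rT) = 0.888269
E₀ = V₀·N(d₁) − D·e^(−rT)·N(d₂)
   = 241.2309·0.992725 − 124.4393·0.888269·0.982127 = 130.915874
B₀ = V₀ − E₀ = 241.2309 − 130.915874 = 110.315026
spread = −(1/T)·ln(B₀/D) − r = −(1/4.4045)·ln(110.315026/124.4393) − 0.0269 = 0.00045337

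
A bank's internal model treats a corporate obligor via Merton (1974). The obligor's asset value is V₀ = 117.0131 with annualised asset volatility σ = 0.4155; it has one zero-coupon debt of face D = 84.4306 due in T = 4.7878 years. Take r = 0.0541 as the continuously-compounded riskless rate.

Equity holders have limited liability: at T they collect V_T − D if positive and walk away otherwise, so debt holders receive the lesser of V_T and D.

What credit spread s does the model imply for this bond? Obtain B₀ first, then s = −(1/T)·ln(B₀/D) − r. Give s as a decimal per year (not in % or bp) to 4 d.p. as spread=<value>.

d₁ = [ln(V₀/D) + (r + σ²/2)T] / (σ√T)
   = [ln(117.0131/84.4306) + (0.0541 + 0.5·0.4155²)·4.7878] / (0.4155·√4.7878)
   = [0.326356 + 0.672303] / 0.909157 = 1.098445
d₂ = d₁ − σ√T = 1.098445 − 0.909157 = 0.189288
N(d₁) = 0.863995,  N(d₂) = 0.575066,  e^(−rT) = 0.771808
E₀ = V₀·N(d₁) − D·e^(−rT)·N(d₂)
   = 117.0131·0.863995 − 84.4306·0.771808·0.575066 = 63.624995
B₀ = V₀ − E₀ = 117.0131 − 63.624995 = 53.388105
spread = −(1/T)·ln(B₀/D) − r = −(1/4.7878)·ln(53.388105/84.4306) − 0.0541 = 0.04163122

spread=0.0416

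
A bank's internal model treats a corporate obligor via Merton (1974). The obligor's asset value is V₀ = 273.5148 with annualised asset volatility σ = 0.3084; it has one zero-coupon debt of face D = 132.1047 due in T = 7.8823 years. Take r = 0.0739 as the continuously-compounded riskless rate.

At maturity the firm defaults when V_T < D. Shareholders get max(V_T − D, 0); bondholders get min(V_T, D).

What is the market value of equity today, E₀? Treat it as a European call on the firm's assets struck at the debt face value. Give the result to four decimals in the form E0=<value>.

E0=203.0022

d₁ = [ln(V₀/D) + (r + σ²/2)T] / (σ√T)
   = [ln(273.5148/132.1047) + (0.0739 + 0.5·0.3084²)·7.8823] / (0.3084·√7.8823)
   = [0.727761 + 0.957347] / 0.865846 = 1.946197
d₂ = d₁ − σ√T = 1.946197 − 0.865846 = 1.080351
N(d₁) = 0.974184,  N(d₂) = 0.860007,  e^(−rT) = 0.558499
E₀ = V₀·N(d₁) − D·e^(−rT)·N(d₂)
   = 273.5148·0.974184 − 132.1047·0.558499·0.860007 = 203.002229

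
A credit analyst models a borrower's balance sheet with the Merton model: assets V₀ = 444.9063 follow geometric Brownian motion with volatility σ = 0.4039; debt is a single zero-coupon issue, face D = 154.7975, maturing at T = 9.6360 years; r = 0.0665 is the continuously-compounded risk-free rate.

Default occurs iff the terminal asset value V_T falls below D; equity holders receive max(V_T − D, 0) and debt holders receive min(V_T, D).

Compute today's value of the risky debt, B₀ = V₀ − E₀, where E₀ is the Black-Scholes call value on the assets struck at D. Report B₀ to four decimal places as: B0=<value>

d₁ = [ln(V₀/D) + (r + σ²/2)T] / (σ√T)
   = [ln(444.9063/154.7975) + (0.0665 + 0.5·0.4039²)·9.6360] / (0.4039·√9.6360)
   = [1.055746 + 1.426779] / 1.253783 = 1.980028
d₂ = d₁ − σ√T = 1.980028 − 1.253783 = 0.726246
N(d₁) = 0.976150,  N(d₂) = 0.766156,  e^(−rT) = 0.526874
E₀ = V₀·N(d₁) − D·e^(−rT)·N(d₂)
   = 444.9063·0.976150 − 154.7975·0.526874·0.766156 = 371.808477
B₀ = V₀ − E₀ = 444.9063 − 371.808477 = 73.097823

B0=73.0978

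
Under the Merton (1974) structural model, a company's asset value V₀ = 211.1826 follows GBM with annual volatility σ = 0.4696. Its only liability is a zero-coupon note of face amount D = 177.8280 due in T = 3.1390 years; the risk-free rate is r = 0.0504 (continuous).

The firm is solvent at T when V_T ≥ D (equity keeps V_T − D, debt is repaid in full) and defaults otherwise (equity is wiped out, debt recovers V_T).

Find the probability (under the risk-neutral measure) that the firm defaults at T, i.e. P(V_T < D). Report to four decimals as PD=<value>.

d₁ = [ln(V₀/D) + (r + σ²/2)T] / (σ√T)
   = [ln(211.1826/177.8280) + (0.0504 + 0.5·0.4696²)·3.1390] / (0.4696·√3.1390)
   = [0.171906 + 0.504318] / 0.832001 = 0.812769
d₂ = d₁ − σ√T = 0.812769 − 0.832001 = -0.019232
risk-neutral PD = N(−d₂) = N(0.019232) = 0.507672

PD=0.5077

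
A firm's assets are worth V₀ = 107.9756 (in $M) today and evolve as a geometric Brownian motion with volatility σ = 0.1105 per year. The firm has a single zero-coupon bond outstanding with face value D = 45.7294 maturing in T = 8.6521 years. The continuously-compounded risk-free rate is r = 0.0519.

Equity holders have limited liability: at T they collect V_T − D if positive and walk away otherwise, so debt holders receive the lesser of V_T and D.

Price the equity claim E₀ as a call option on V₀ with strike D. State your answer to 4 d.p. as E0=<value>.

E0=78.7895

d₁ = [ln(V₀/D) + (r + σ²/2)T] / (σ√T)
   = [ln(107.9756/45.7294) + (0.0519 + 0.5·0.1105²)·8.6521] / (0.1105·√8.6521)
   = [0.859164 + 0.501866] / 0.325030 = 4.187402
d₂ = d₁ − σ√T = 4.187402 − 0.325030 = 3.862372
N(d₁) = 0.999986,  N(d₂) = 0.999944,  e^(−rT) = 0.638238
E₀ = V₀·N(d₁) − D·e^(−rT)·N(d₂)
   = 107.9756·0.999986 − 45.7294·0.638238·0.999944 = 78.789474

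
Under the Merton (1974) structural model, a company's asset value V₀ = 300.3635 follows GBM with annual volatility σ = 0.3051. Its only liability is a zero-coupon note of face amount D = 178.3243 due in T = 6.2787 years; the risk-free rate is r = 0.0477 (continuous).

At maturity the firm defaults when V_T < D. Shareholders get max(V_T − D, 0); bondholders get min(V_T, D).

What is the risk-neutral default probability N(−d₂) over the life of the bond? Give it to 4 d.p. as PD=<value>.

PD=0.2446

d₁ = [ln(V₀/D) + (r + σ²/2)T] / (σ√T)
   = [ln(300.3635/178.3243) + (0.0477 + 0.5·0.3051²)·6.2787] / (0.3051·√6.2787)
   = [0.521390 + 0.591724] / 0.764499 = 1.456003
d₂ = d₁ − σ√T = 1.456003 − 0.764499 = 0.691504
risk-neutral PD = N(−d₂) = N(-0.691504) = 0.244625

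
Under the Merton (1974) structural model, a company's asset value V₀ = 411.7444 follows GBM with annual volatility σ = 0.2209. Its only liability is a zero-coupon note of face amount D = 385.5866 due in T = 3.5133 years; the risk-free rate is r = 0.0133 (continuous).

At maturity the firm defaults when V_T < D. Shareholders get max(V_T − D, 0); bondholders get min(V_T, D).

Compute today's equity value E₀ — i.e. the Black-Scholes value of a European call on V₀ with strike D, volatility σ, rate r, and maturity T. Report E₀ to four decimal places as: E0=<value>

E0=88.1258

d₁ = [ln(V₀/D) + (r + σ²/2)T] / (σ√T)
   = [ln(411.7444/385.5866) + (0.0133 + 0.5·0.2209²)·3.5133] / (0.2209·√3.5133)
   = [0.065637 + 0.132446] / 0.414051 = 0.478402
d₂ = d₁ − σ√T = 0.478402 − 0.414051 = 0.064352
N(d₁) = 0.683818,  N(d₂) = 0.525655,  e^(−rT) = 0.954348
E₀ = V₀·N(d₁) − D·e^(−rT)·N(d₂)
   = 411.7444·0.683818 − 385.5866·0.954348·0.525655 = 88.125751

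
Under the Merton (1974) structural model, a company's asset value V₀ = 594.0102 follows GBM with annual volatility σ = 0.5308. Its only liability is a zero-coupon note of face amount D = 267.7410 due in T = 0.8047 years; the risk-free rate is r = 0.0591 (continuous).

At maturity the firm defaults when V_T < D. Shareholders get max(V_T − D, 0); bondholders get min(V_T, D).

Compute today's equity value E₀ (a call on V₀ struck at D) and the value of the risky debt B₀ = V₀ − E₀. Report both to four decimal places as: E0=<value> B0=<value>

d₁ = [ln(V₀/D) + (r + σ²/2)T] / (σ√T)
   = [ln(594.0102/267.7410) + (0.0591 + 0.5·0.5308²)·0.8047] / (0.5308·√0.8047)
   = [0.796876 + 0.160919] / 0.476155 = 2.011523
d₂ = d₁ − σ√T = 2.011523 − 0.476155 = 1.535368
N(d₁) = 0.977865,  N(d₂) = 0.937653,  e^(−rT) = 0.953555
E₀ = V₀·N(d₁) − D·e^(−rT)·N(d₂)
   = 594.0102·0.977865 − 267.7410·0.953555·0.937653 = 341.473311
B₀ = V₀ − E₀ = 594.0102 − 341.473311 = 252.536889

E0=341.4733 B0=252.5369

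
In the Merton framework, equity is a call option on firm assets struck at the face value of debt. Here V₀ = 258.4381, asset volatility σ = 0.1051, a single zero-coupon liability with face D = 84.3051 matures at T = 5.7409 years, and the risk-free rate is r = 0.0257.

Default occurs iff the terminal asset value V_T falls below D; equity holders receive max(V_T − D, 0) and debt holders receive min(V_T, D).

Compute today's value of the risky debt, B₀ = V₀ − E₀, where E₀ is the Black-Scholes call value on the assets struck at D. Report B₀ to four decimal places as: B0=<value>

d₁ = [ln(V₀/D) + (r + σ²/2)T] / (σ√T)
   = [ln(258.4381/84.3051) + (0.0257 + 0.5·0.1051²)·5.7409] / (0.1051·√5.7409)
   = [1.120214 + 0.179248] / 0.251821 = 5.160252
d₂ = d₁ − σ√T = 5.160252 − 0.251821 = 4.908430
N(d₁) = 1.000000,  N(d₂) = 1.000000,  e^(−rT) = 0.862827
E₀ = V₀·N(d₁) − D·e^(−rT)·N(d₂)
   = 258.4381·1.000000 − 84.3051·0.862827·1.000000 = 185.697389
B₀ = V₀ − E₀ = 258.4381 − 185.697389 = 72.740711

B0=72.7407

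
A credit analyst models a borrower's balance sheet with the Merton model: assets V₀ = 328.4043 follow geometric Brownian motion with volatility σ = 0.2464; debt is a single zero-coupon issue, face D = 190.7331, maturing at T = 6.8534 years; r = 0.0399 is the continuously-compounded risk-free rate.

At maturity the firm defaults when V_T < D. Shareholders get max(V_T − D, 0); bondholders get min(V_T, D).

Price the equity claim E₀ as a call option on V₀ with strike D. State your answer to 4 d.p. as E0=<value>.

d₁ = [ln(V₀/D) + (r + σ²/2)T] / (σ√T)
   = [ln(328.4043/190.7331) + (0.0399 + 0.5·0.2464²)·6.8534] / (0.2464·√6.8534)
   = [0.543370 + 0.481496] / 0.645051 = 1.588815
d₂ = d₁ − σ√T = 1.588815 − 0.645051 = 0.943765
N(d₁) = 0.943949,  N(d₂) = 0.827355,  e^(−rT) = 0.760750
E₀ = V₀·N(d₁) − D·e^(−rT)·N(d₂)
   = 328.4043·0.943949 − 190.7331·0.760750·0.827355 = 189.947525

E0=189.9475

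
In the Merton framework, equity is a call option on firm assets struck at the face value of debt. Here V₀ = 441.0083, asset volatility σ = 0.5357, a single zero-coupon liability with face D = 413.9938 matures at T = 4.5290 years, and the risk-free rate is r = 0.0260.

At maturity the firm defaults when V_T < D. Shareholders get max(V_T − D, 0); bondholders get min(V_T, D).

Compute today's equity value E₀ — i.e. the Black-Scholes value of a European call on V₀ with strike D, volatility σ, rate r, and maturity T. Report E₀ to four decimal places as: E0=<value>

d₁ = [ln(V₀/D) + (r + σ²/2)T] / (σ√T)
   = [ln(441.0083/413.9938) + (0.0260 + 0.5·0.5357²)·4.5290] / (0.5357·√4.5290)
   = [0.063213 + 0.767608] / 1.140047 = 0.728760
d₂ = d₁ − σ√T = 0.728760 − 1.140047 = -0.411287
N(d₁) = 0.766926,  N(d₂) = 0.340431,  e^(−rT) = 0.888915
E₀ = V₀·N(d₁) − D·e^(−rT)·N(d₂)
   = 441.0083·0.766926 − 413.9938·0.888915·0.340431 = 212.940255

E0=212.9403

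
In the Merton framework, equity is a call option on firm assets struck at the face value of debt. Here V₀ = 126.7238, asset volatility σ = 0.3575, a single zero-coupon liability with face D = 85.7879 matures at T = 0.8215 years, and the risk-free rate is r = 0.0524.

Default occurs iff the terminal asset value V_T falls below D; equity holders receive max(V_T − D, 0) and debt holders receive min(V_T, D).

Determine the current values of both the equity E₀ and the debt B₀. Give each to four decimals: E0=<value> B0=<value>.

d₁ = [ln(V₀/D) + (r + σ²/2)T] / (σ√T)
   = [ln(126.7238/85.7879) + (0.0524 + 0.5·0.3575²)·0.8215] / (0.3575·√0.8215)
   = [0.390132 + 0.095543] / 0.324026 = 1.498877
d₂ = d₁ − σ√T = 1.498877 − 0.324026 = 1.174851
N(d₁) = 0.933047,  N(d₂) = 0.879973,  e^(−rT) = 0.957867
E₀ = V₀·N(d₁) − D·e^(−rT)·N(d₂)
   = 126.7238·0.933047 − 85.7879·0.957867·0.879973 = 45.928950
B₀ = V₀ − E₀ = 126.7238 − 45.928950 = 80.794850

E0=45.9290 B0=80.7948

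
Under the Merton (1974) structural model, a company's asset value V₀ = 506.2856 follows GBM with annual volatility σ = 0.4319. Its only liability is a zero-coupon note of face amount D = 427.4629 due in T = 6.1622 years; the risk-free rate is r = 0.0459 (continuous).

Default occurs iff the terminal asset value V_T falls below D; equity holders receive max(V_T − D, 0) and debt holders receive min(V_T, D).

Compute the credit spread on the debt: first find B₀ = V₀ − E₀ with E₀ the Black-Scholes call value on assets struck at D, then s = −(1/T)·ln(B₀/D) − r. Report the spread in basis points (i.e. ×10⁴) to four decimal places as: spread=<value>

spread=532.6238

d₁ = [ln(V₀/D) + (r + σ²/2)T] / (σ√T)
   = [ln(506.2856/427.4629) + (0.0459 + 0.5·0.4319²)·6.1622] / (0.4319·√6.1622)
   = [0.169233 + 0.857586] / 1.072139 = 0.957730
d₂ = d₁ − σ√T = 0.957730 − 1.072139 = -0.114409
N(d₁) = 0.830900,  N(d₂) = 0.454457,  e^(−rT) = 0.753637
E₀ = V₀·N(d₁) − D·e^(−rT)·N(d₂)
   = 506.2856·0.830900 − 427.4629·0.753637·0.454457 = 274.268956
B₀ = V₀ − E₀ = 506.2856 − 274.268956 = 232.016644
spread = −(1/T)·ln(B₀/D) − r = −(1/6.1622)·ln(232.016644/427.4629) − 0.0459 = 0.05326238
in basis points: 0.05326238 × 10⁴ = 532.6238 bp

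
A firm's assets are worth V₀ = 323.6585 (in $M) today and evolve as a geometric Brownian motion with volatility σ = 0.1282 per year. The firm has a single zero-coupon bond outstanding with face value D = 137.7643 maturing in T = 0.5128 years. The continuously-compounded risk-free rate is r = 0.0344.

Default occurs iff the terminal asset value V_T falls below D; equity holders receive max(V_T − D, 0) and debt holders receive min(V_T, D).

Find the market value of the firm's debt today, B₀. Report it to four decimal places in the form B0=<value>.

d₁ = [ln(V₀/D) + (r + σ²/2)T] / (σ√T)
   = [ln(323.6585/137.7643) + (0.0344 + 0.5·0.1282²)·0.5128] / (0.1282·√0.5128)
   = [0.854145 + 0.021854] / 0.091804 = 9.542048
d₂ = d₁ − σ√T = 9.542048 − 0.091804 = 9.450244
N(d₁) = 1.000000,  N(d₂) = 1.000000,  e^(−rT) = 0.982514
E₀ = V₀·N(d₁) − D·e^(−rT)·N(d₂)
   = 323.6585·1.000000 − 137.7643·0.982514·1.000000 = 188.303097
B₀ = V₀ − E₀ = 323.6585 − 188.303097 = 135.355403

B0=135.3554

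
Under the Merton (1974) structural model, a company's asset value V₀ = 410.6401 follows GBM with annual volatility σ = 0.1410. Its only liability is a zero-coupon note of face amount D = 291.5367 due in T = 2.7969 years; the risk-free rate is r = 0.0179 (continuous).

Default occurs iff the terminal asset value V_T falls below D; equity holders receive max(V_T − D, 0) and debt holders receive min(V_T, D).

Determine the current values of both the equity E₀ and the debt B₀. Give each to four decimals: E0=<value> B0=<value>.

E0=134.9156 B0=275.7245

d₁ = [ln(V₀/D) + (r + σ²/2)T] / (σ√T)
   = [ln(410.6401/291.5367) + (0.0179 + 0.5·0.1410²)·2.7969] / (0.1410·√2.7969)
   = [0.342551 + 0.077867] / 0.235807 = 1.782888
d₂ = d₁ − σ√T = 1.782888 − 0.235807 = 1.547081
N(d₁) = 0.962698,  N(d₂) = 0.939078,  e^(−rT) = 0.951168
E₀ = V₀·N(d₁) − D·e^(−rT)·N(d₂)
   = 410.6401·0.962698 − 291.5367·0.951168·0.939078 = 134.915566
B₀ = V₀ − E₀ = 410.6401 − 134.915566 = 275.724534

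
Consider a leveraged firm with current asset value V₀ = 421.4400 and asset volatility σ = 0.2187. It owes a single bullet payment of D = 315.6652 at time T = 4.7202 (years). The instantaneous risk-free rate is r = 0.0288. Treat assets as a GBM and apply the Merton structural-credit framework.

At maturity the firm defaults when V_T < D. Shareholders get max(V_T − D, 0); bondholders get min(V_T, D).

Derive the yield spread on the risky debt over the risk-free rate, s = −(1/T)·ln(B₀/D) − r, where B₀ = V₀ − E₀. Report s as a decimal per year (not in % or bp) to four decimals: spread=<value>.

d₁ = [ln(V₀/D) + (r + σ²/2)T] / (σ√T)
   = [ln(421.4400/315.6652) + (0.0288 + 0.5·0.2187²)·4.7202] / (0.2187·√4.7202)
   = [0.288995 + 0.248825] / 0.475148 = 1.131899
d₂ = d₁ − σ√T = 1.131899 − 0.475148 = 0.656751
N(d₁) = 0.871162,  N(d₂) = 0.744330,  e^(−rT) = 0.872893
E₀ = V₀·N(d₁) − D·e^(−rT)·N(d₂)
   = 421.4400·0.871162 − 315.6652·0.872893·0.744330 = 162.048229
B₀ = V₀ − E₀ = 421.4400 − 162.048229 = 259.391771
spread = −(1/T)·ln(B₀/D) − r = −(1/4.7202)·ln(259.391771/315.6652) − 0.0288 = 0.01279625

spread=0.0128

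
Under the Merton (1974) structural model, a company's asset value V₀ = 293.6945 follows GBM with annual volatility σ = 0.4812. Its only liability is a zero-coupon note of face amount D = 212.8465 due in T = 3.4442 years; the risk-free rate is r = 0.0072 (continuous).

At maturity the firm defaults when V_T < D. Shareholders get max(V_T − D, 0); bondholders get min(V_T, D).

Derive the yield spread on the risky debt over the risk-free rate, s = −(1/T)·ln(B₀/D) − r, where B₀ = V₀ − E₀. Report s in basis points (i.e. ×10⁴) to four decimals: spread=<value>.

spread=787.7075

d₁ = [ln(V₀/D) + (r + σ²/2)T] / (σ√T)
   = [ln(293.6945/212.8465) + (0.0072 + 0.5·0.4812²)·3.4442] / (0.4812·√3.4442)
   = [0.321969 + 0.423556] / 0.893038 = 0.834819
d₂ = d₁ − σ√T = 0.834819 − 0.893038 = -0.058218
N(d₁) = 0.798090,  N(d₂) = 0.476787,  e^(−rT) = 0.975507
E₀ = V₀·N(d₁) − D·e^(−rT)·N(d₂)
   = 293.6945·0.798090 − 212.8465·0.975507·0.476787 = 135.397850
B₀ = V₀ − E₀ = 293.6945 − 135.397850 = 158.296650
spread = −(1/T)·ln(B₀/D) − r = −(1/3.4442)·ln(158.296650/212.8465) − 0.0072 = 0.07877075
in basis points: 0.07877075 × 10⁴ = 787.7075 bp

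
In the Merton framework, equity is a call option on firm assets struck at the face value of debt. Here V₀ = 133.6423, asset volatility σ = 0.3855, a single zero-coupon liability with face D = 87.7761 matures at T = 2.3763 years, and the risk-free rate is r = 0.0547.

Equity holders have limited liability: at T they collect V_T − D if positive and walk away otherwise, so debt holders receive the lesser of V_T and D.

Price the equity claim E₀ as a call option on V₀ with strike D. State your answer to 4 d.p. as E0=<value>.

E0=62.1826

d₁ = [ln(V₀/D) + (r + σ²/2)T] / (σ√T)
   = [ln(133.6423/87.7761) + (0.0547 + 0.5·0.3855²)·2.3763] / (0.3855·√2.3763)
   = [0.420378 + 0.306555] / 0.594258 = 1.223261
d₂ = d₁ − σ√T = 1.223261 − 0.594258 = 0.629003
N(d₁) = 0.889384,  N(d₂) = 0.735326,  e^(−rT) = 0.878110
E₀ = V₀·N(d₁) − D·e^(−rT)·N(d₂)
   = 133.6423·0.889384 − 87.7761·0.878110·0.735326 = 62.182583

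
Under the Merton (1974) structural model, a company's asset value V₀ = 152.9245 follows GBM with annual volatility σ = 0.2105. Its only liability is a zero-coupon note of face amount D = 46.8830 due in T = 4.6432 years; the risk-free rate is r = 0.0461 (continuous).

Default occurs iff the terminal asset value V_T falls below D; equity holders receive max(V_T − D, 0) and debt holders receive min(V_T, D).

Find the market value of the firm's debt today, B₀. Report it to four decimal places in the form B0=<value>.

d₁ = [ln(V₀/D) + (r + σ²/2)T] / (σ√T)
   = [ln(152.9245/46.8830) + (0.0461 + 0.5·0.2105²)·4.6432] / (0.2105·√4.6432)
   = [1.182289 + 0.316922] / 0.453587 = 3.305233
d₂ = d₁ − σ√T = 3.305233 − 0.453587 = 2.851646
N(d₁) = 0.999526,  N(d₂) = 0.997825,  e^(−rT) = 0.807307
E₀ = V₀·N(d₁) − D·e^(−rT)·N(d₂)
   = 152.9245·0.999526 − 46.8830·0.807307·0.997825 = 115.085284
B₀ = V₀ − E₀ = 152.9245 − 115.085284 = 37.839216

B0=37.8392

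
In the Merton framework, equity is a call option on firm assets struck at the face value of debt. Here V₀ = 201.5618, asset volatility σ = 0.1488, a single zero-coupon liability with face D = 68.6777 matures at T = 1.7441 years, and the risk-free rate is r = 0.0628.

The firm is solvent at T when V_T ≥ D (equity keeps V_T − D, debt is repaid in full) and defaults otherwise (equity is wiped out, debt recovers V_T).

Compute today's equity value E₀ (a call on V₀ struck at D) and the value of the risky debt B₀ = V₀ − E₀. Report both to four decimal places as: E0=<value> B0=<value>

d₁ = [ln(V₀/D) + (r + σ²/2)T] / (σ√T)
   = [ln(201.5618/68.6777) + (0.0628 + 0.5·0.1488²)·1.7441] / (0.1488·√1.7441)
   = [1.076671 + 0.128838] / 0.196512 = 6.134540
d₂ = d₁ − σ√T = 6.134540 − 0.196512 = 5.938028
N(d₁) = 1.000000,  N(d₂) = 1.000000,  e^(−rT) = 0.896256
E₀ = V₀·N(d₁) − D·e^(−rT)·N(d₂)
   = 201.5618·1.000000 − 68.6777·0.896256·1.000000 = 140.009017
B₀ = V₀ − E₀ = 201.5618 − 140.009017 = 61.552783

E0=140.0090 B0=61.5528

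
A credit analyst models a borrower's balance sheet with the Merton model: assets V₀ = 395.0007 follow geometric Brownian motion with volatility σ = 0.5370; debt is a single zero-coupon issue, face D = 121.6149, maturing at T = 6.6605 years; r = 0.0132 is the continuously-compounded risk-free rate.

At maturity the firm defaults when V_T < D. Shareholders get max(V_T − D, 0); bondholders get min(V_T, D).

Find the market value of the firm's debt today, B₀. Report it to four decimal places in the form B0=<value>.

d₁ = [ln(V₀/D) + (r + σ²/2)T] / (σ√T)
   = [ln(395.0007/121.6149) + (0.0132 + 0.5·0.5370²)·6.6605] / (0.5370·√6.6605)
   = [1.178028 + 1.048259] / 1.385887 = 1.606399
d₂ = d₁ − σ√T = 1.606399 − 1.385887 = 0.220513
N(d₁) = 0.945907,  N(d₂) = 0.587264,  e^(−rT) = 0.915835
E₀ = V₀·N(d₁) − D·e^(−rT)·N(d₂)
   = 395.0007·0.945907 − 121.6149·0.915835·0.587264 = 308.224867
B₀ = V₀ − E₀ = 395.0007 − 308.224867 = 86.775833

B0=86.7758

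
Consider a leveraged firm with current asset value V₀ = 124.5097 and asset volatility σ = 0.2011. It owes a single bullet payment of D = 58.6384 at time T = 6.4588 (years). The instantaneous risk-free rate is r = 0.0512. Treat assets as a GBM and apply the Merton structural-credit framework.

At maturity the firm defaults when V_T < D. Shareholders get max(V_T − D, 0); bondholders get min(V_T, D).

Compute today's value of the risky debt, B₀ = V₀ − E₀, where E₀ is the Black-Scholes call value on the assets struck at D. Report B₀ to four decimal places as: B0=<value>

B0=41.9070

d₁ = [ln(V₀/D) + (r + σ²/2)T] / (σ√T)
   = [ln(124.5097/58.6384) + (0.0512 + 0.5·0.2011²)·6.4588] / (0.2011·√6.4588)
   = [0.752994 + 0.461291] / 0.511079 = 2.375925
d₂ = d₁ − σ√T = 2.375925 − 0.511079 = 1.864846
N(d₁) = 0.991247,  N(d₂) = 0.968899,  e^(−rT) = 0.718427
E₀ = V₀·N(d₁) − D·e^(−rT)·N(d₂)
   = 124.5097·0.991247 − 58.6384·0.718427·0.968899 = 82.602718
B₀ = V₀ − E₀ = 124.5097 − 82.602718 = 41.906982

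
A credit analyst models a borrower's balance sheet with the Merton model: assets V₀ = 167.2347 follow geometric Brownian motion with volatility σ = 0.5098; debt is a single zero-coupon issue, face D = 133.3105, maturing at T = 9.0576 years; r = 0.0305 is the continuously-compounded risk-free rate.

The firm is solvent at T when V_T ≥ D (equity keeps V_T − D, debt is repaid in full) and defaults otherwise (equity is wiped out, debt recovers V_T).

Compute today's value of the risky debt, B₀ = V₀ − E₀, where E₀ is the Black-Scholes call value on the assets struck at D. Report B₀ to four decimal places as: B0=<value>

d₁ = [ln(V₀/D) + (r + σ²/2)T] / (σ√T)
   = [ln(167.2347/133.3105) + (0.0305 + 0.5·0.5098²)·9.0576] / (0.5098·√9.0576)
   = [0.226717 + 1.453274] / 1.534286 = 1.094966
d₂ = d₁ − σ√T = 1.094966 − 1.534286 = -0.439320
N(d₁) = 0.863234,  N(d₂) = 0.330215,  e^(−rT) = 0.758618
E₀ = V₀·N(d₁) − D·e^(−rT)·N(d₂)
   = 167.2347·0.863234 − 133.3105·0.758618·0.330215 = 110.967521
B₀ = V₀ − E₀ = 167.2347 − 110.967521 = 56.267179

B0=56.2672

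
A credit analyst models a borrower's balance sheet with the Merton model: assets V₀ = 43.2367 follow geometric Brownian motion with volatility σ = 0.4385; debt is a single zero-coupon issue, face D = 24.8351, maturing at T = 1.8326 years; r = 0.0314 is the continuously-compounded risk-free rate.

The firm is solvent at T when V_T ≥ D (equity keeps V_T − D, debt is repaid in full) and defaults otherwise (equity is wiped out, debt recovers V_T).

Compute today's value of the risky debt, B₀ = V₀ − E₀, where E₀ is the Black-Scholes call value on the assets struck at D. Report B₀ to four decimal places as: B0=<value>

d₁ = [ln(V₀/D) + (r + σ²/2)T] / (σ√T)
   = [ln(43.2367/24.8351) + (0.0314 + 0.5·0.4385²)·1.8326] / (0.4385·√1.8326)
   = [0.554432 + 0.233732] / 0.593613 = 1.327740
d₂ = d₁ − σ√T = 1.327740 − 0.593613 = 0.734127
N(d₁) = 0.907868,  N(d₂) = 0.768564,  e^(−rT) = 0.944081
E₀ = V₀·N(d₁) − D·e^(−rT)·N(d₂)
   = 43.2367·0.907868 − 24.8351·0.944081·0.768564 = 21.233197
B₀ = V₀ − E₀ = 43.2367 − 21.233197 = 22.003503

B0=22.0035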